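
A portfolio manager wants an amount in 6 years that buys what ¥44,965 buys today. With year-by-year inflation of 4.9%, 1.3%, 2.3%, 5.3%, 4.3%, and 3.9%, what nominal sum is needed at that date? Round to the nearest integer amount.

¥55,778

Cumulative price-level factor: 1.049 × 1.013 × 1.023 × 1.053 × 1.043 × 1.039 ≈ 1.2404772231.
Multiplying ¥44,965 by the price-level factor gives the future nominal sum.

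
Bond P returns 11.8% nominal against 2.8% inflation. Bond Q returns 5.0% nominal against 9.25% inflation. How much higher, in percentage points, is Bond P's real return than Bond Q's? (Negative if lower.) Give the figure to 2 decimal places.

12.65

Bond P real return: 1.118/1.028 − 1 = 8.755%.
Bond Q real return: 1.050/1.0925 − 1 = -3.890%.
Difference: 8.755 − (-3.890) = 12.645 pp.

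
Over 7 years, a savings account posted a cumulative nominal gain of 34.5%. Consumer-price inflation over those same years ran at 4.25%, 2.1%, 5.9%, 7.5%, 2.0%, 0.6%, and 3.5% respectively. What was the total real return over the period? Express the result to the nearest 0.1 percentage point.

4.5%

Cumulative inflation factor: 1.0425 × 1.021 × 1.059 × 1.075 × 1.020 × 1.006 × 1.035 ≈ 1.28690.
Nominal growth factor: 1.34500. Real growth factor = 1.34500 / 1.28690 ≈ 1.04515.
Total real return ≈ 4.5147%.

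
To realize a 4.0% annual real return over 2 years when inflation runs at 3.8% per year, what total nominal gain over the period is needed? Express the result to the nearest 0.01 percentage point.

Required annual nominal rate: (1+4.0%)(1+3.8%) − 1 = 7.952%.
Cumulative over 2 years: (1 + 0.07952)^2 − 1 ≈ 0.16536.

16.54%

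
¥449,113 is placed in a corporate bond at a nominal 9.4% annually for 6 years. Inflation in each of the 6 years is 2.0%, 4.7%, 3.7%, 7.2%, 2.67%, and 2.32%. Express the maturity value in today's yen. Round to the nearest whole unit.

¥617,355

Nominal value at maturity: ¥449,113 × (1 + 9.4%)^6 ≈ ¥769,945.
Price-level factor over 6 years: 1.020 × 1.047 × 1.037 × 1.072 × 1.0267 × 1.0232 ≈ 1.2471666490.
Dividing the nominal maturity value by the price-level factor gives the value in today's money.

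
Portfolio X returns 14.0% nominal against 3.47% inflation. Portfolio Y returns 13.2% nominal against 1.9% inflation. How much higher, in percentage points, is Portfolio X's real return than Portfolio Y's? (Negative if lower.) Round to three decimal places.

-0.912

Portfolio X real return: 1.140/1.0347 − 1 = 10.1769%.
Portfolio Y real return: 1.132/1.019 − 1 = 11.0893%.
Difference: 10.1769 − 11.0893 = -0.9124 pp.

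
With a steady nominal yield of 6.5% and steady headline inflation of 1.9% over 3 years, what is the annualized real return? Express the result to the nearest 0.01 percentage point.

With constant rates the annual real return is the same each year: (1+6.5%)/(1+1.9%) − 1 = 0.04514.

4.51%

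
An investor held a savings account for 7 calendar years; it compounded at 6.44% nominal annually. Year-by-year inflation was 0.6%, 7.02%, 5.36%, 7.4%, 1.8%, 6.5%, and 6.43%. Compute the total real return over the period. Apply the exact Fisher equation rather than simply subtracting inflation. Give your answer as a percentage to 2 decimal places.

10.11%

Cumulative inflation factor: 1.006 × 1.0702 × 1.0536 × 1.074 × 1.018 × 1.065 × 1.0643 ≈ 1.40574.
Nominal growth factor: 1.54787. Real growth factor = 1.54787 / 1.40574 ≈ 1.10111.
Total real return ≈ 10.1107%.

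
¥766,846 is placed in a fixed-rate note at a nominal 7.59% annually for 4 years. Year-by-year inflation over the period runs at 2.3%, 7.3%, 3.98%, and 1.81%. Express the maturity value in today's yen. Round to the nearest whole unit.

¥884,260

Nominal value at maturity: ¥766,846 × (1 + 7.59%)^4 ≈ ¥1,027,533.
Price-level factor over 4 years: 1.023 × 1.073 × 1.0398 × 1.0181 ≈ 1.1620253601.
Dividing the nominal maturity value by the price-level factor gives the value in today's money.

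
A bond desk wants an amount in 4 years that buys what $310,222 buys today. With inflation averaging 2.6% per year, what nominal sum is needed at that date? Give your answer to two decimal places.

$343,765.30

Cumulative price-level factor: (1+2.6%)^4 ≈ 1.1081267610.
Multiplying $310,222 by the price-level factor gives the future nominal sum.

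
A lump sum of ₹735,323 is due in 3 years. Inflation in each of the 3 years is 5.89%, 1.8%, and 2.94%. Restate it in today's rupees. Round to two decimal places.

Price-level factor over 3 years: 1.0589 × 1.018 × 1.0294 ≈ 1.1096522299.
Purchasing power today: ₹735,323 divided by that factor.

₹662,660.77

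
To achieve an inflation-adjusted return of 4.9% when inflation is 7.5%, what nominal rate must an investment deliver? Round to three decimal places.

By the Fisher equation, 1 + r_nom = (1 + 4.9%)(1 + 7.5%) = 1.049 × 1.075 = 1.127675.
So r_nom = 12.7675%.

12.768%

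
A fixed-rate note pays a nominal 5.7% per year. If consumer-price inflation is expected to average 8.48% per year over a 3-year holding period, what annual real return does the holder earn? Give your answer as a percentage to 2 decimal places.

-2.56%

With constant rates the annual real return is the same each year: (1+5.7%)/(1+8.48%) − 1 = -0.02563.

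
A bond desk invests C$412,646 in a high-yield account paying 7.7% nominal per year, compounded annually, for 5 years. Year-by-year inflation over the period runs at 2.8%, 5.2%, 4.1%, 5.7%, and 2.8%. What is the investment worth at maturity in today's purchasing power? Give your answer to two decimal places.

C$488,796.93

Nominal value at maturity: C$412,646 × (1 + 7.7%)^5 ≈ C$597,938.00.
Price-level factor over 5 years: 1.028 × 1.052 × 1.041 × 1.057 × 1.028 ≈ 1.2232851001.
The maturity value deflated by that factor is the answer in today's purchasing power.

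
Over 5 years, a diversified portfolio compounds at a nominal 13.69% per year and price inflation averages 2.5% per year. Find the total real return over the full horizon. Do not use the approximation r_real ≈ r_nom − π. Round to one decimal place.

67.9%

The annual real rate is (1+13.69%)/(1+2.5%) − 1 = 10.9171%.
Compounded over 5 years: (1 + 0.109171)^5 − 1 ≈ 0.67877.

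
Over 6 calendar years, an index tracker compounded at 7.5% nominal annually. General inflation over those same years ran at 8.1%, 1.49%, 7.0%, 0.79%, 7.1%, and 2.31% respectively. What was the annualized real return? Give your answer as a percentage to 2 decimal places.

2.95%

Cumulative inflation factor: 1.081 × 1.0149 × 1.070 × 1.0079 × 1.071 × 1.0231 ≈ 1.29646.
Nominal growth factor: 1.54330. Real growth factor = 1.54330 / 1.29646 ≈ 1.19040.
Annualized: 1.19040^(1/6) − 1 ≈ 0.02947.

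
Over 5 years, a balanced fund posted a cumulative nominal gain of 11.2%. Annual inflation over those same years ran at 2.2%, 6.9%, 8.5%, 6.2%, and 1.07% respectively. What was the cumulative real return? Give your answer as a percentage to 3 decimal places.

-12.602%

Cumulative inflation factor: 1.022 × 1.069 × 1.085 × 1.062 × 1.0107 ≈ 1.27235.
Nominal growth factor: 1.11200. Real growth factor = 1.11200 / 1.27235 ≈ 0.87398.
Total real return ≈ -12.6024%.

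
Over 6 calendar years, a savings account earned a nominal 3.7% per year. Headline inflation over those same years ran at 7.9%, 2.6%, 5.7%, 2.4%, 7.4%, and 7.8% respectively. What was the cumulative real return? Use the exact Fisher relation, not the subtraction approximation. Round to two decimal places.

Cumulative inflation factor: 1.079 × 1.026 × 1.057 × 1.024 × 1.074 × 1.078 ≈ 1.38729.
Nominal growth factor: 1.24358. Real growth factor = 1.24358 / 1.38729 ≈ 0.89641.
Total real return ≈ -10.3592%.

-10.36%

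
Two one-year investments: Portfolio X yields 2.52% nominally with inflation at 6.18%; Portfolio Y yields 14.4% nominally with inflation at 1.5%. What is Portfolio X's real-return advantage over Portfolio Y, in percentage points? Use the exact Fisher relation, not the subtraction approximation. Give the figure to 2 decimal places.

Portfolio X real return: 1.0252/1.0618 − 1 = -3.447%.
Portfolio Y real return: 1.144/1.015 − 1 = 12.709%.
Difference: -3.447 − 12.709 = -16.156 pp.

-16.16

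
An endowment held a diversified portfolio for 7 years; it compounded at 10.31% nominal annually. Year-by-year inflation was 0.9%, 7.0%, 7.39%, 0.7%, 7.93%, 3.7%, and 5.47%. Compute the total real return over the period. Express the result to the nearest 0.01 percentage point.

44.21%

Cumulative inflation factor: 1.009 × 1.070 × 1.0739 × 1.007 × 1.0793 × 1.037 × 1.0547 ≈ 1.37822.
Nominal growth factor: 1.98749. Real growth factor = 1.98749 / 1.37822 ≈ 1.44207.
Total real return ≈ 44.2069%.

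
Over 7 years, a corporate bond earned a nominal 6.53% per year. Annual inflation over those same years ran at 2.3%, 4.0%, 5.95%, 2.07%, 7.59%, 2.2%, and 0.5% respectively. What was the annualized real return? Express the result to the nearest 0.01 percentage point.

2.94%

Cumulative inflation factor: 1.023 × 1.040 × 1.0595 × 1.0207 × 1.0759 × 1.022 × 1.005 ≈ 1.27144.
Nominal growth factor: 1.55705. Real growth factor = 1.55705 / 1.27144 ≈ 1.22463.
Annualized: 1.22463^(1/7) − 1 ≈ 0.02937.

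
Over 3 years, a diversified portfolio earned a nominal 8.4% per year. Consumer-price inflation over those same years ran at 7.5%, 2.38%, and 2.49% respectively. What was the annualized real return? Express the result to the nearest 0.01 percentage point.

4.13%

Cumulative inflation factor: 1.075 × 1.0238 × 1.0249 ≈ 1.12799.
Nominal growth factor: 1.27376. Real growth factor = 1.27376 / 1.12799 ≈ 1.12923.
Annualized: 1.12923^(1/3) − 1 ≈ 0.04134.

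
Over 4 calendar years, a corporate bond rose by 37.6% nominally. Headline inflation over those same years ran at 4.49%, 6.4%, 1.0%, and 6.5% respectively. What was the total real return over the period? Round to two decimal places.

15.06%

Cumulative inflation factor: 1.0449 × 1.064 × 1.010 × 1.065 ≈ 1.19588.
Nominal growth factor: 1.37600. Real growth factor = 1.37600 / 1.19588 ≈ 1.15062.
Total real return ≈ 15.0618%.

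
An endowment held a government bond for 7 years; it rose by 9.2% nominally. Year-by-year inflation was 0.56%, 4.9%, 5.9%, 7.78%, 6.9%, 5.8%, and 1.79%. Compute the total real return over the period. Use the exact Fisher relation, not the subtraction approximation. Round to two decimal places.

-21.22%

Cumulative inflation factor: 1.0056 × 1.049 × 1.059 × 1.0778 × 1.069 × 1.058 × 1.0179 ≈ 1.38613.
Nominal growth factor: 1.09200. Real growth factor = 1.09200 / 1.38613 ≈ 0.78781.
Total real return ≈ -21.2194%.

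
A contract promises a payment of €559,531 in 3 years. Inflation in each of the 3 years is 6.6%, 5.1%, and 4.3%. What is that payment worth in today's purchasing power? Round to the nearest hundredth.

€478,828.43

Price-level factor over 3 years: 1.066 × 1.051 × 1.043 = 1.168541738.
Purchasing power today: €559,531 divided by that factor.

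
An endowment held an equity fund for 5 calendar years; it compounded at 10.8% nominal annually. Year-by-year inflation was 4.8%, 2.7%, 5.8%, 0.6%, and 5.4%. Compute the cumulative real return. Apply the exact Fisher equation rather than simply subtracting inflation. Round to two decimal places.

Cumulative inflation factor: 1.048 × 1.027 × 1.058 × 1.006 × 1.054 ≈ 1.20741.
Nominal growth factor: 1.66993. Real growth factor = 1.66993 / 1.20741 ≈ 1.38307.
Total real return ≈ 38.3066%.

38.31%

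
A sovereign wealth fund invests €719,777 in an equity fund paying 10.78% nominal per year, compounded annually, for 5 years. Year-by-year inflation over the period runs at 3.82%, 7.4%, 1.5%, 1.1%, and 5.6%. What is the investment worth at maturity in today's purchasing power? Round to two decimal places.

Nominal value at maturity: €719,777 × (1 + 10.78%)^5 ≈ €1,200,894.26.
Price-level factor over 5 years: 1.0382 × 1.074 × 1.015 × 1.011 × 1.056 ≈ 1.2082767589.
Dividing the nominal maturity value by the price-level factor gives the value in today's money.

€993,890.06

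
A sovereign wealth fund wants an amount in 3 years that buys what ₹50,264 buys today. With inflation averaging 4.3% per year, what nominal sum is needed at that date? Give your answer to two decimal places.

Cumulative price-level factor: (1+4.3%)^3 = 1.134626507.
Multiplying ₹50,264 by the price-level factor gives the future nominal sum.

₹57,030.87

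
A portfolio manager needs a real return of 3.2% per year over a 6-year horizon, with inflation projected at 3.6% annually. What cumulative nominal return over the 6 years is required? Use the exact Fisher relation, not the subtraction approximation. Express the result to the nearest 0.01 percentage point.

49.36%

Required annual nominal rate: (1+3.2%)(1+3.6%) − 1 = 6.9152%.
Cumulative over 6 years: (1 + 0.069152)^6 − 1 ≈ 0.49361.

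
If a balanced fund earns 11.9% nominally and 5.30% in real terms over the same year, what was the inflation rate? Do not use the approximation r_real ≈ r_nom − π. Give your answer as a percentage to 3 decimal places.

6.268%

From (1+r_nom) = (1+r_real)(1+π), we get 1+π = (1 + 11.9%)/(1 + 5.30%) = 1.119/1.0530 ≈ 1.06268.
So π ≈ 6.2678%.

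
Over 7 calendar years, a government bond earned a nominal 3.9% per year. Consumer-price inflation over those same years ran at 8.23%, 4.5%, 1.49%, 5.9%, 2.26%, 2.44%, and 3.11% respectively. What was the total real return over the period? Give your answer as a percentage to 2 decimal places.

Cumulative inflation factor: 1.0823 × 1.045 × 1.0149 × 1.059 × 1.0226 × 1.0244 × 1.0311 ≈ 1.31298.
Nominal growth factor: 1.30710. Real growth factor = 1.30710 / 1.31298 ≈ 0.99552.
Total real return ≈ -0.4481%.

-0.45%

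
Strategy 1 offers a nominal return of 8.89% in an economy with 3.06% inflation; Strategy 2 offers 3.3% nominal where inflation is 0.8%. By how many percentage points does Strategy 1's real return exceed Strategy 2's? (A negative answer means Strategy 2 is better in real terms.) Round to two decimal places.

3.18

Strategy 1 real return: 1.0889/1.0306 − 1 = 5.657%.
Strategy 2 real return: 1.033/1.008 − 1 = 2.480%.
Difference: 5.657 − 2.480 = 3.177 pp.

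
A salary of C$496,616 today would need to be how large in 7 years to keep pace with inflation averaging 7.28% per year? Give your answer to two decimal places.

Cumulative price-level factor: (1+7.28%)^7 ≈ 1.6354277172.
The nominal amount required is C$496,616 scaled up by that factor.

C$812,179.57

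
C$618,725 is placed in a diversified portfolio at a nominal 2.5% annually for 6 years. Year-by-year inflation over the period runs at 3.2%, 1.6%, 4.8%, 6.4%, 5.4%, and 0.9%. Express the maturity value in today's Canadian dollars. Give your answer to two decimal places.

C$577,075.67

Nominal value at maturity: C$618,725 × (1 + 2.5%)^6 ≈ C$717,531.31.
Price-level factor over 6 years: 1.032 × 1.016 × 1.048 × 1.064 × 1.054 × 1.009 ≈ 1.2433920692.
Dividing the nominal maturity value by the price-level factor gives the value in today's money.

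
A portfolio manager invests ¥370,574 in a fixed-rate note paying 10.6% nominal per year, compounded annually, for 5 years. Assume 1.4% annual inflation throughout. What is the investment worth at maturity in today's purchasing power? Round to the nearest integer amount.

¥572,085

Nominal value at maturity: ¥370,574 × (1 + 10.6%)^5 ≈ ¥613,268.
Price-level factor over 5 years: (1 + 1.4%)^5 ≈ 1.0719876326.
Dividing the nominal maturity value by the price-level factor gives the value in today's money.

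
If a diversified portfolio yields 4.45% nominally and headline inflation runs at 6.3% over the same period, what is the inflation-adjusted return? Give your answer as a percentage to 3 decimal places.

Real return via the Fisher equation: (1 + 4.45%)/(1 + 6.3%) − 1 = 1.0445/1.063 − 1 ≈ -0.01740.

-1.740%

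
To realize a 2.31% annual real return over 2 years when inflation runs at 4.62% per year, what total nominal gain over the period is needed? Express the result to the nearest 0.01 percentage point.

14.57%

Required annual nominal rate: (1+2.31%)(1+4.62%) − 1 = 7.036722%.
Cumulative over 2 years: (1 + 0.07036722)^2 − 1 ≈ 0.14569.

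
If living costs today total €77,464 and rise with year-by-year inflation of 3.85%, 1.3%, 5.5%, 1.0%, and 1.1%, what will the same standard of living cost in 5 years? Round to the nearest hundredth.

€87,789.15

Cumulative price-level factor: 1.0385 × 1.013 × 1.055 × 1.010 × 1.011 ≈ 1.1332896832.
The nominal amount required is €77,464 scaled up by that factor.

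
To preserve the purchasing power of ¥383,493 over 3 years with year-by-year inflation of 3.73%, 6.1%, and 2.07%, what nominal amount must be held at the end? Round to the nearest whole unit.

Cumulative price-level factor: 1.0373 × 1.061 × 1.0207 ≈ 1.1233572087.
The nominal amount required is ¥383,493 scaled up by that factor.

¥430,800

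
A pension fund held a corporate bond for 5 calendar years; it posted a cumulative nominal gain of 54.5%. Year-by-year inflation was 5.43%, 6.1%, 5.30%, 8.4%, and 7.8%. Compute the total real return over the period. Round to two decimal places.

Cumulative inflation factor: 1.0543 × 1.061 × 1.0530 × 1.084 × 1.078 ≈ 1.37644.
Nominal growth factor: 1.54500. Real growth factor = 1.54500 / 1.37644 ≈ 1.12246.
Total real return ≈ 12.2464%.

12.25%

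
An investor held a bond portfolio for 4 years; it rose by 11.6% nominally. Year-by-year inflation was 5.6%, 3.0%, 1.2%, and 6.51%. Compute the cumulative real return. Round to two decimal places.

-4.81%

Cumulative inflation factor: 1.056 × 1.030 × 1.012 × 1.0651 ≈ 1.17239.
Nominal growth factor: 1.11600. Real growth factor = 1.11600 / 1.17239 ≈ 0.95190.
Total real return ≈ -4.8098%.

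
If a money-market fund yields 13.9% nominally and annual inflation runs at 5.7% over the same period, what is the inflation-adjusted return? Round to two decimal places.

Real return via the Fisher equation: (1 + 13.9%)/(1 + 5.7%) − 1 = 1.139/1.057 − 1 ≈ 0.07758.

7.76%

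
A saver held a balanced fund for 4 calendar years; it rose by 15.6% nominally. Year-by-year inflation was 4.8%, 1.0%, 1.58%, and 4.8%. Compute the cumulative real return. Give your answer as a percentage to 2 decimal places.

Cumulative inflation factor: 1.048 × 1.010 × 1.0158 × 1.048 ≈ 1.12681.
Nominal growth factor: 1.15600. Real growth factor = 1.15600 / 1.12681 ≈ 1.02590.
Total real return ≈ 2.5902%.

2.59%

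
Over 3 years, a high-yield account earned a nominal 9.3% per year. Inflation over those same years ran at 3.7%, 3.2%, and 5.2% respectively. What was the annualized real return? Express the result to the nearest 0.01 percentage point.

Cumulative inflation factor: 1.037 × 1.032 × 1.052 ≈ 1.12583.
Nominal growth factor: 1.30575. Real growth factor = 1.30575 / 1.12583 ≈ 1.15981.
Annualized: 1.15981^(1/3) − 1 ≈ 0.05066.

5.07%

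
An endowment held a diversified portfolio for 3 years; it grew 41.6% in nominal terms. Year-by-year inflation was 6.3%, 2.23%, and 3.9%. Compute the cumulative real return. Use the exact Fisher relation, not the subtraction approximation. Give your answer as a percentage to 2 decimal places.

Cumulative inflation factor: 1.063 × 1.0223 × 1.039 ≈ 1.12909.
Nominal growth factor: 1.41600. Real growth factor = 1.41600 / 1.12909 ≈ 1.25411.
Total real return ≈ 25.4111%.

25.41%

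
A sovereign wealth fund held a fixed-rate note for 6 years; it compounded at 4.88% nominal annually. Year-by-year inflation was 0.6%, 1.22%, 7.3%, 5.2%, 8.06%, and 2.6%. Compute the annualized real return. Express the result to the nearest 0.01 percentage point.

0.73%

Cumulative inflation factor: 1.006 × 1.0122 × 1.073 × 1.052 × 1.0806 × 1.026 ≈ 1.27436.
Nominal growth factor: 1.33093. Real growth factor = 1.33093 / 1.27436 ≈ 1.04439.
Annualized: 1.04439^(1/6) − 1 ≈ 0.00727.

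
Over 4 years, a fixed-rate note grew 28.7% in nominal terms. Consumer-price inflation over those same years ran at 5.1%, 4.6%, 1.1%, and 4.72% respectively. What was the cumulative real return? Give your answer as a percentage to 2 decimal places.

10.58%

Cumulative inflation factor: 1.051 × 1.046 × 1.011 × 1.0472 ≈ 1.16390.
Nominal growth factor: 1.28700. Real growth factor = 1.28700 / 1.16390 ≈ 1.10577.
Total real return ≈ 10.5766%.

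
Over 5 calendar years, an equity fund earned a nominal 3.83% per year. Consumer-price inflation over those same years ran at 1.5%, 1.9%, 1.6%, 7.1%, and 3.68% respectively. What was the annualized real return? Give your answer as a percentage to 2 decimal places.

Cumulative inflation factor: 1.015 × 1.019 × 1.016 × 1.071 × 1.0368 ≈ 1.16686.
Nominal growth factor: 1.20674. Real growth factor = 1.20674 / 1.16686 ≈ 1.03418.
Annualized: 1.03418^(1/5) − 1 ≈ 0.00674.

0.67%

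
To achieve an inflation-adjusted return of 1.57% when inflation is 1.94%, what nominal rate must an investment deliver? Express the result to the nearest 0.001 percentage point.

3.540%

By the Fisher equation, 1 + r_nom = (1 + 1.57%)(1 + 1.94%) = 1.0157 × 1.0194 = 1.03540458.
So r_nom = 3.540458%.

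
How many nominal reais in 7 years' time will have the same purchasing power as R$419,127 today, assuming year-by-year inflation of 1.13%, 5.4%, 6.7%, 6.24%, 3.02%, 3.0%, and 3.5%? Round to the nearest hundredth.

Cumulative price-level factor: 1.0113 × 1.054 × 1.067 × 1.0624 × 1.0302 × 1.030 × 1.035 ≈ 1.3270039622.
The nominal amount required is R$419,127 scaled up by that factor.

R$556,183.19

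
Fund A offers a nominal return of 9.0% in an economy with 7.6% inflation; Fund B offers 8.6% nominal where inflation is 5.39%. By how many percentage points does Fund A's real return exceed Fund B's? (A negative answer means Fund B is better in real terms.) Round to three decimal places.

Fund A real return: 1.090/1.076 − 1 = 1.3011%.
Fund B real return: 1.086/1.0539 − 1 = 3.0458%.
Difference: 1.3011 − 3.0458 = -1.7447 pp.

-1.745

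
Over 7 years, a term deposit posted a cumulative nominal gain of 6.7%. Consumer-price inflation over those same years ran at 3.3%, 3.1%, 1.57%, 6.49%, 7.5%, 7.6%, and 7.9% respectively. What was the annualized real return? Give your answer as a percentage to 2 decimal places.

-4.17%

Cumulative inflation factor: 1.033 × 1.031 × 1.0157 × 1.0649 × 1.075 × 1.076 × 1.079 ≈ 1.43772.
Nominal growth factor: 1.06700. Real growth factor = 1.06700 / 1.43772 ≈ 0.74215.
Annualized: 0.74215^(1/7) − 1 ≈ -0.04171.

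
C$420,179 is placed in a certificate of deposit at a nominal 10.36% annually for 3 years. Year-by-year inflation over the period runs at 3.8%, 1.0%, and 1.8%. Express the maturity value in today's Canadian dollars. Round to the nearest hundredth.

Nominal value at maturity: C$420,179 × (1 + 10.36%)^3 ≈ C$564,767.14.
Price-level factor over 3 years: 1.038 × 1.010 × 1.018 = 1.06725084.
Dividing the nominal maturity value by the price-level factor gives the value in today's money.

C$529,179.38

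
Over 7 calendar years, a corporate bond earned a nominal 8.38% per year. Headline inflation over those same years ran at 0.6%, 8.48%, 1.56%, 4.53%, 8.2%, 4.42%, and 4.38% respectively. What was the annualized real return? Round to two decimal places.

3.65%

Cumulative inflation factor: 1.006 × 1.0848 × 1.0156 × 1.0453 × 1.082 × 1.0442 × 1.0438 ≈ 1.36628.
Nominal growth factor: 1.75648. Real growth factor = 1.75648 / 1.36628 ≈ 1.28560.
Annualized: 1.28560^(1/7) − 1 ≈ 0.03654.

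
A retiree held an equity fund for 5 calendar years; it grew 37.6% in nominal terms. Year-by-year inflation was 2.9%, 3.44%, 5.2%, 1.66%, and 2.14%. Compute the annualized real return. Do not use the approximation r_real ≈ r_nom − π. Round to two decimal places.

3.43%

Cumulative inflation factor: 1.029 × 1.0344 × 1.052 × 1.0166 × 1.0214 ≈ 1.16269.
Nominal growth factor: 1.37600. Real growth factor = 1.37600 / 1.16269 ≈ 1.18346.
Annualized: 1.18346^(1/5) − 1 ≈ 0.03426.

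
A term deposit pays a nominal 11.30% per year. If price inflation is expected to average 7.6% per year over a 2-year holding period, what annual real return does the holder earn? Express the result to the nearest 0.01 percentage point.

With constant rates the annual real return is the same each year: (1+11.30%)/(1+7.6%) − 1 = 0.03439.

3.44%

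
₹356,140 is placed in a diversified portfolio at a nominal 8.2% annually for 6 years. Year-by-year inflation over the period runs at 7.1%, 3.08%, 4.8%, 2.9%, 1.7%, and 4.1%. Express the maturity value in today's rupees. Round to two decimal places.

Nominal value at maturity: ₹356,140 × (1 + 8.2%)^6 ≈ ₹571,458.00.
Price-level factor over 6 years: 1.071 × 1.0308 × 1.048 × 1.029 × 1.017 × 1.041 ≈ 1.2604111039.
Dividing the nominal maturity value by the price-level factor gives the value in today's money.

₹453,390.17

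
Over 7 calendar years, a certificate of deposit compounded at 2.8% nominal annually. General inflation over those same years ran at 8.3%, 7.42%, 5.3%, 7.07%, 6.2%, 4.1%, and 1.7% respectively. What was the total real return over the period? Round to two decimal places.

Cumulative inflation factor: 1.083 × 1.0742 × 1.053 × 1.0707 × 1.062 × 1.041 × 1.017 ≈ 1.47471.
Nominal growth factor: 1.21325. Real growth factor = 1.21325 / 1.47471 ≈ 0.82271.
Total real return ≈ -17.7292%.

-17.73%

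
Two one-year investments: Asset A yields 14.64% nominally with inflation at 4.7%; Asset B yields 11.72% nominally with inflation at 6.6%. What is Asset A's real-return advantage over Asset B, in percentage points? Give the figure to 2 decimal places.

Asset A real return: 1.1464/1.047 − 1 = 9.494%.
Asset B real return: 1.1172/1.066 − 1 = 4.803%.
Difference: 9.494 − 4.803 = 4.691 pp.

4.69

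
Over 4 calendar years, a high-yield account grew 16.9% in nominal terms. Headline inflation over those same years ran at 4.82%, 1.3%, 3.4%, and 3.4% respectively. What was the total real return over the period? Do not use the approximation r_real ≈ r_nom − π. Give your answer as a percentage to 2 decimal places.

2.97%

Cumulative inflation factor: 1.0482 × 1.013 × 1.034 × 1.034 ≈ 1.13526.
Nominal growth factor: 1.16900. Real growth factor = 1.16900 / 1.13526 ≈ 1.02972.
Total real return ≈ 2.9722%.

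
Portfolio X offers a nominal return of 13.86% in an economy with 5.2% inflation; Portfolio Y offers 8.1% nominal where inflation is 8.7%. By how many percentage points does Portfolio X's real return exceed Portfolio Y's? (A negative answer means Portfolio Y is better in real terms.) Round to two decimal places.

Portfolio X real return: 1.1386/1.052 − 1 = 8.232%.
Portfolio Y real return: 1.081/1.087 − 1 = -0.552%.
Difference: 8.232 − (-0.552) = 8.784 pp.

8.78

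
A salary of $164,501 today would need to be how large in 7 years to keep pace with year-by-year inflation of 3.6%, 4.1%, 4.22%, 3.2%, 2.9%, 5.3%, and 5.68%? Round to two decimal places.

Cumulative price-level factor: 1.036 × 1.041 × 1.0422 × 1.032 × 1.029 × 1.053 × 1.0568 ≈ 1.3282438129.
The nominal amount required is $164,501 scaled up by that factor.

$218,497.44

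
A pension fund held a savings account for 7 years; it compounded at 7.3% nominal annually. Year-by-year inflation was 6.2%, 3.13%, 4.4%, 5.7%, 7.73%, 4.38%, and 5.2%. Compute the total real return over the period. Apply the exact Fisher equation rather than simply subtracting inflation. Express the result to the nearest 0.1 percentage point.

Cumulative inflation factor: 1.062 × 1.0313 × 1.044 × 1.057 × 1.0773 × 1.0438 × 1.052 ≈ 1.42973.
Nominal growth factor: 1.63756. Real growth factor = 1.63756 / 1.42973 ≈ 1.14536.
Total real return ≈ 14.5364%.

14.5%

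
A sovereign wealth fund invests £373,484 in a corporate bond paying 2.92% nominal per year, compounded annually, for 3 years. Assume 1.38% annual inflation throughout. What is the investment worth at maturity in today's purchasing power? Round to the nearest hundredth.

Nominal value at maturity: £373,484 × (1 + 2.92%)^3 ≈ £407,165.84.
Price-level factor over 3 years: (1 + 1.38%)^3 ≈ 1.0419739481.
Dividing the nominal maturity value by the price-level factor gives the value in today's money.

£390,763.93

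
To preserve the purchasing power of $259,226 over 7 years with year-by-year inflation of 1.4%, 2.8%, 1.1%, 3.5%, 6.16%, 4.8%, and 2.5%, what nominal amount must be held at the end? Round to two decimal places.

$322,438.72

Cumulative price-level factor: 1.014 × 1.028 × 1.011 × 1.035 × 1.0616 × 1.048 × 1.025 ≈ 1.2438517827.
The nominal amount required is $259,226 scaled up by that factor.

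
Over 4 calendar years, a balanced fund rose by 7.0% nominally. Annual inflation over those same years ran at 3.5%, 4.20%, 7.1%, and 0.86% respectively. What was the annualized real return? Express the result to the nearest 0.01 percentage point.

-2.10%

Cumulative inflation factor: 1.035 × 1.0420 × 1.071 × 1.0086 ≈ 1.16497.
Nominal growth factor: 1.07000. Real growth factor = 1.07000 / 1.16497 ≈ 0.91847.
Annualized: 0.91847^(1/4) − 1 ≈ -0.02104.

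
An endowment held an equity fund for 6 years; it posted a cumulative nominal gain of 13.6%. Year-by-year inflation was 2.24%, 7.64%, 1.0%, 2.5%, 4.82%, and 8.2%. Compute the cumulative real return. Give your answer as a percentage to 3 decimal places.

-12.084%

Cumulative inflation factor: 1.0224 × 1.0764 × 1.010 × 1.025 × 1.0482 × 1.082 ≈ 1.29214.
Nominal growth factor: 1.13600. Real growth factor = 1.13600 / 1.29214 ≈ 0.87916.
Total real return ≈ -12.0842%.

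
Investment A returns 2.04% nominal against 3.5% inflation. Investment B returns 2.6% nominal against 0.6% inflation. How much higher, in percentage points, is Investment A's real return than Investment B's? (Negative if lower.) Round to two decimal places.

-3.40

Investment A real return: 1.0204/1.035 − 1 = -1.411%.
Investment B real return: 1.026/1.006 − 1 = 1.988%.
Difference: -1.411 − 1.988 = -3.399 pp.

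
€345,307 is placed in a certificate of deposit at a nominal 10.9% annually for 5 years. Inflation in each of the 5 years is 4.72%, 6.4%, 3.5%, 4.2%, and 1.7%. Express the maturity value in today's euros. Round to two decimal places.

€473,983.07

Nominal value at maturity: €345,307 × (1 + 10.9%)^5 ≈ €579,246.09.
Price-level factor over 5 years: 1.0472 × 1.064 × 1.035 × 1.042 × 1.017 ≈ 1.2220818192.
Dividing the nominal maturity value by the price-level factor gives the value in today's money.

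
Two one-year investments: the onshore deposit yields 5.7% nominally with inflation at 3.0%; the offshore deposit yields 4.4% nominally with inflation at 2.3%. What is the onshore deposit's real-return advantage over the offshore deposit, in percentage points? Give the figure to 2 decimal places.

The onshore deposit real return: 1.057/1.030 − 1 = 2.621%.
The offshore deposit real return: 1.044/1.023 − 1 = 2.053%.
Difference: 2.621 − 2.053 = 0.568 pp.

0.57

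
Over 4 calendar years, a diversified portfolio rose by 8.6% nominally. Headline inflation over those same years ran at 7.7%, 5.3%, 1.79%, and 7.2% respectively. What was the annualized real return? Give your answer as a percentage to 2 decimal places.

Cumulative inflation factor: 1.077 × 1.053 × 1.0179 × 1.072 ≈ 1.23750.
Nominal growth factor: 1.08600. Real growth factor = 1.08600 / 1.23750 ≈ 0.87758.
Annualized: 0.87758^(1/4) − 1 ≈ -0.03212.

-3.21%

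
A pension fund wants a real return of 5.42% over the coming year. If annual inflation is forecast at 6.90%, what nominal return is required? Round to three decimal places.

12.694%

By the Fisher equation, 1 + r_nom = (1 + 5.42%)(1 + 6.90%) = 1.0542 × 1.0690 = 1.1269398.
So r_nom = 12.69398%.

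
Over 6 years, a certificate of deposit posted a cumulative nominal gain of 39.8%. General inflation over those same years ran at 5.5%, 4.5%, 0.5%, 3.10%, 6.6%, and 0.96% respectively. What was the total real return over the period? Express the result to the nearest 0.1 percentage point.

Cumulative inflation factor: 1.055 × 1.045 × 1.005 × 1.0310 × 1.066 × 1.0096 ≈ 1.22942.
Nominal growth factor: 1.39800. Real growth factor = 1.39800 / 1.22942 ≈ 1.13712.
Total real return ≈ 13.7122%.

13.7%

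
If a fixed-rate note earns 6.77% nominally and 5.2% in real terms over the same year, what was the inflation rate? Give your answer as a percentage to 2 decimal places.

1.49%

From (1+r_nom) = (1+r_real)(1+π), we get 1+π = (1 + 6.77%)/(1 + 5.2%) = 1.0677/1.052 ≈ 1.01492.
So π ≈ 1.4924%.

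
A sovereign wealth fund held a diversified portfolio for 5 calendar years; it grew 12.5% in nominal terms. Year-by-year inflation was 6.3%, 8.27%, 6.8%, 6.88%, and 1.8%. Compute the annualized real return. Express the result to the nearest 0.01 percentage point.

Cumulative inflation factor: 1.063 × 1.0827 × 1.068 × 1.0688 × 1.018 ≈ 1.33739.
Nominal growth factor: 1.12500. Real growth factor = 1.12500 / 1.33739 ≈ 0.84119.
Annualized: 0.84119^(1/5) − 1 ≈ -0.03400.

-3.40%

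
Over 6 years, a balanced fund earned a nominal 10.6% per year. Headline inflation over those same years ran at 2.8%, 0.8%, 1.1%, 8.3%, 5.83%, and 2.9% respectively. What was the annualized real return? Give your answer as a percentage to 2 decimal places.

6.77%

Cumulative inflation factor: 1.028 × 1.008 × 1.011 × 1.083 × 1.0583 × 1.029 ≈ 1.23554.
Nominal growth factor: 1.83034. Real growth factor = 1.83034 / 1.23554 ≈ 1.48140.
Annualized: 1.48140^(1/6) − 1 ≈ 0.06769.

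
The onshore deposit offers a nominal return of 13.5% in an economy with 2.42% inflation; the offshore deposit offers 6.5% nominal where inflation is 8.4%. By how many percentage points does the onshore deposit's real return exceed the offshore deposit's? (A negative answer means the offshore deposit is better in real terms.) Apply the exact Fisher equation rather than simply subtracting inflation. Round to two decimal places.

12.57

The onshore deposit real return: 1.135/1.0242 − 1 = 10.818%.
The offshore deposit real return: 1.065/1.084 − 1 = -1.753%.
Difference: 10.818 − (-1.753) = 12.571 pp.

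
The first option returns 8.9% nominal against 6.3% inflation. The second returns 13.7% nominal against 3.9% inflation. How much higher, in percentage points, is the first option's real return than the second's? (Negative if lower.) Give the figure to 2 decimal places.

-6.99

The first option real return: 1.089/1.063 − 1 = 2.446%.
The second real return: 1.137/1.039 − 1 = 9.432%.
Difference: 2.446 − 9.432 = -6.986 pp.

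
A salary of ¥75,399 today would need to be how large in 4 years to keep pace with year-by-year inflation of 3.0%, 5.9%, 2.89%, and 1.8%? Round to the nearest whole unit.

Cumulative price-level factor: 1.030 × 1.059 × 1.0289 × 1.018 ≈ 1.1424945316.
Multiplying ¥75,399 by the price-level factor gives the future nominal sum.

¥86,143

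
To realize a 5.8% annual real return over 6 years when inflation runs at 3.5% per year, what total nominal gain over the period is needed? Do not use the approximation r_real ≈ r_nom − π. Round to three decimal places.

72.407%

Required annual nominal rate: (1+5.8%)(1+3.5%) − 1 = 9.503%.
Cumulative over 6 years: (1 + 0.09503)^6 − 1 ≈ 0.72407.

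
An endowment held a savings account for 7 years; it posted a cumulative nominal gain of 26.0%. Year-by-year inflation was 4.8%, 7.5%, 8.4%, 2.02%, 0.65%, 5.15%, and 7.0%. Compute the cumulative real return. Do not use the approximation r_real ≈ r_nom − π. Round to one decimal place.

Cumulative inflation factor: 1.048 × 1.075 × 1.084 × 1.0202 × 1.0065 × 1.0515 × 1.070 ≈ 1.41088.
Nominal growth factor: 1.26000. Real growth factor = 1.26000 / 1.41088 ≈ 0.89306.
Total real return ≈ -10.6943%.

-10.7%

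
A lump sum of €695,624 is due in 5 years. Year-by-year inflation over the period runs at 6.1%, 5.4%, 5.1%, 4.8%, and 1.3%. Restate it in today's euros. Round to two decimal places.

€557,500.32

Price-level factor over 5 years: 1.061 × 1.054 × 1.051 × 1.048 × 1.013 ≈ 1.2477553447.
Purchasing power today: €695,624 divided by that factor.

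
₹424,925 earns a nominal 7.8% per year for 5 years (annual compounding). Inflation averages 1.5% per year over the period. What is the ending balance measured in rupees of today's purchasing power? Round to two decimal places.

Nominal value at maturity: ₹424,925 × (1 + 7.8%)^5 ≈ ₹618,594.55.
Price-level factor over 5 years: (1 + 1.5%)^5 ≈ 1.0772840039.
Dividing the nominal maturity value by the price-level factor gives the value in today's money.

₹574,216.78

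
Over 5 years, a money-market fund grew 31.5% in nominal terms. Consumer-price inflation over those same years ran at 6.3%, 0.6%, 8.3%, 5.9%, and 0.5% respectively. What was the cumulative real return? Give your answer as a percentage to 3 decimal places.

Cumulative inflation factor: 1.063 × 1.006 × 1.083 × 1.059 × 1.005 ≈ 1.23260.
Nominal growth factor: 1.31500. Real growth factor = 1.31500 / 1.23260 ≈ 1.06685.
Total real return ≈ 6.6852%.

6.685%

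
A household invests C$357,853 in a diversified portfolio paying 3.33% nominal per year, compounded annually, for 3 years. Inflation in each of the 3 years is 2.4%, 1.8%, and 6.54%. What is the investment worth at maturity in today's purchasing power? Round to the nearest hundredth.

Nominal value at maturity: C$357,853 × (1 + 3.33%)^3 ≈ C$394,806.19.
Price-level factor over 3 years: 1.024 × 1.018 × 1.0654 = 1.1106070528.
The maturity value deflated by that factor is the answer in today's purchasing power.

C$355,486.84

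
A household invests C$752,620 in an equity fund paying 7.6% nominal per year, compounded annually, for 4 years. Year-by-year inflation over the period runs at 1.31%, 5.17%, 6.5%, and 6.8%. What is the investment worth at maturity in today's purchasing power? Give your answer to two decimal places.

Nominal value at maturity: C$752,620 × (1 + 7.6%)^4 ≈ C$1,008,845.92.
Price-level factor over 4 years: 1.0131 × 1.0517 × 1.065 × 1.068 ≈ 1.2118951564.
Dividing the nominal maturity value by the price-level factor gives the value in today's money.

C$832,453.13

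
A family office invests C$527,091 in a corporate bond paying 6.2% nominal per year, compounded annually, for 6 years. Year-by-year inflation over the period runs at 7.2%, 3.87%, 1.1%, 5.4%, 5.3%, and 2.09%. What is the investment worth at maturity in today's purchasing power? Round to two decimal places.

Nominal value at maturity: C$527,091 × (1 + 6.2%)^6 ≈ C$756,193.08.
Price-level factor over 6 years: 1.072 × 1.0387 × 1.011 × 1.054 × 1.053 × 1.0209 ≈ 1.2755228952.
The maturity value deflated by that factor is the answer in today's purchasing power.

C$592,849.48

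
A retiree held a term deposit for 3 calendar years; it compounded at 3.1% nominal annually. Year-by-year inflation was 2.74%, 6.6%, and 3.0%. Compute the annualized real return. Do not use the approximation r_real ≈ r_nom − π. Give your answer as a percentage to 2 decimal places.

-0.96%

Cumulative inflation factor: 1.0274 × 1.066 × 1.030 ≈ 1.12806.
Nominal growth factor: 1.09591. Real growth factor = 1.09591 / 1.12806 ≈ 0.97150.
Annualized: 0.97150^(1/3) − 1 ≈ -0.00959.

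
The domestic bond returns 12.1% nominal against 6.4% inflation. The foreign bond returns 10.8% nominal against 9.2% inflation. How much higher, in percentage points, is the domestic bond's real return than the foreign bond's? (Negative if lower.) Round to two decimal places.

The domestic bond real return: 1.121/1.064 − 1 = 5.357%.
The foreign bond real return: 1.108/1.092 − 1 = 1.465%.
Difference: 5.357 − 1.465 = 3.892 pp.

3.89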